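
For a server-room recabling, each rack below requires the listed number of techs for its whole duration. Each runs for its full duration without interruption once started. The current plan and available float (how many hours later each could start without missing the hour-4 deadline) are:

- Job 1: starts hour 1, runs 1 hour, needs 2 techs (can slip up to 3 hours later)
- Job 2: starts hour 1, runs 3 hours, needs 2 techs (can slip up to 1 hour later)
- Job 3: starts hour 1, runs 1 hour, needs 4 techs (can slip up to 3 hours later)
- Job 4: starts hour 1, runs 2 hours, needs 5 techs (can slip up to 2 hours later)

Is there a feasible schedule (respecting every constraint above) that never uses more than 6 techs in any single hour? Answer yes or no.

no

The minimum achievable peak is 7; 6 < 7, so no feasible schedule stays within the cap.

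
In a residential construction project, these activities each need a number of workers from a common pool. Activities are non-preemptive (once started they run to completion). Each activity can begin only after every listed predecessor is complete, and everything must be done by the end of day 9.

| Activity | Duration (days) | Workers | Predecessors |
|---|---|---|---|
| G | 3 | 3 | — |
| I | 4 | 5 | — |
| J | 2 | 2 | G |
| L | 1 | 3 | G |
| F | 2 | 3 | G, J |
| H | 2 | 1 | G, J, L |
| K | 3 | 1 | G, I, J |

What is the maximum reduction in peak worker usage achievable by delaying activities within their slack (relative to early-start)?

2

Early-start peak: d1:8  d2:8  d3:8  d4:10  d5:2  d6:5  d7:5  d8:1  d9:0 ⇒ 10.
Leveled (G@1, I@1, J@4, L@5, F@6, H@6, K@6): d1:8  d2:8  d3:8  d4:7  d5:5  d6:5  d7:5  d8:1  d9:0 ⇒ 8.
Reduction 10 − 8 = 2.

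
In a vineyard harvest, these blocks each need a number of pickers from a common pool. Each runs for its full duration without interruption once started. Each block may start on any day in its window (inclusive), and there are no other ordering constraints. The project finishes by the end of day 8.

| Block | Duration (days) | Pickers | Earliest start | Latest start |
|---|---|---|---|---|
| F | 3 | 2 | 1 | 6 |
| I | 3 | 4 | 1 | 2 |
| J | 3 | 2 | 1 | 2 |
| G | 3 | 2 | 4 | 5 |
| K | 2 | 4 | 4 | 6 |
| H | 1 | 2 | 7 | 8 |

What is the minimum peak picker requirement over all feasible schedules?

6

Early-start (F@1, I@1, J@1, G@4, K@4, H@7) gives peak 8: d1:8  d2:8  d3:8  d4:6  d5:6  d6:2  d7:2  d8:0.
Shift F→6.
Schedule F@6, I@1, J@1, G@4, K@4, H@7: d1:6  d2:6  d3:6  d4:6  d5:6  d6:4  d7:4  d8:2 — peak 6.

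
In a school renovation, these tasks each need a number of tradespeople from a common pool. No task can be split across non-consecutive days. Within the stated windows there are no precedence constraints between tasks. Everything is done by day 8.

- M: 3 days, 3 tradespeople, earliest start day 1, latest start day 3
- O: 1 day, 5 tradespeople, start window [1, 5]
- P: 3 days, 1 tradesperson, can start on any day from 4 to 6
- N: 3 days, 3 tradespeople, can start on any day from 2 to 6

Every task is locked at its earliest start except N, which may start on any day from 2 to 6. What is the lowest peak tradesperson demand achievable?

8

N@2: d1:8  d2:6  d3:6  d4:4  d5:1  d6:1  d7:0  d8:0 → peak 8
N@3: d1:8  d2:3  d3:6  d4:4  d5:4  d6:1  d7:0  d8:0 → peak 8
N@4: d1:8  d2:3  d3:3  d4:4  d5:4  d6:4  d7:0  d8:0 → peak 8
N@5: d1:8  d2:3  d3:3  d4:1  d5:4  d6:4  d7:3  d8:0 → peak 8
N@6: d1:8  d2:3  d3:3  d4:1  d5:1  d6:4  d7:3  d8:3 → peak 8
Best is N@2, peak 8.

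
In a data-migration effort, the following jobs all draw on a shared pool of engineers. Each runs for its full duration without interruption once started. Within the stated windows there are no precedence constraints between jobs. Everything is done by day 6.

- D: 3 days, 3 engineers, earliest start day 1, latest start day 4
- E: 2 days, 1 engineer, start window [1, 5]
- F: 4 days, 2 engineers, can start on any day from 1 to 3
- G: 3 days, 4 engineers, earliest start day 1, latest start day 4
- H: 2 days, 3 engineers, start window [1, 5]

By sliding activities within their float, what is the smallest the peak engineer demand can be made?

Early-start (D@1, E@1, F@1, G@1, H@1) gives peak 13: d1:13  d2:13  d3:9  d4:2  d5:0  d6:0.
Shift G→4, H→5.
Schedule D@1, E@1, F@1, G@4, H@5: d1:6  d2:6  d3:5  d4:6  d5:7  d6:7 — peak 7.
Total engineer-days = 37 over 6 days ⇒ peak ≥ ⌈37/6⌉ = 7, so 7 is optimal.

7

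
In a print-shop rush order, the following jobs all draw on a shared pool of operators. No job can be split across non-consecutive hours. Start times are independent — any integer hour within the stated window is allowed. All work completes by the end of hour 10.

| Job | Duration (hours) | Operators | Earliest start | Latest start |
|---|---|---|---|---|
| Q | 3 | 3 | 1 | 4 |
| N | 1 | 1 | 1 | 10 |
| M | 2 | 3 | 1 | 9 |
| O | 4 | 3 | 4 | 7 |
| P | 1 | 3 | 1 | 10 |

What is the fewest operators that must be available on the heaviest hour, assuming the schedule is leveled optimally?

4

Early-start (Q@1, N@1, M@1, O@4, P@1) gives peak 10: h1:10  h2:6  h3:3  h4:3  h5:3  h6:3  h7:3  h8:0  h9:0  h10:0.
Shift M→4, O→6, P→10.
Schedule Q@1, N@1, M@4, O@6, P@10: h1:4  h2:3  h3:3  h4:3  h5:3  h6:3  h7:3  h8:3  h9:3  h10:3 — peak 4.
Total operator-hours = 31 over 10 hours ⇒ peak ≥ ⌈31/10⌉ = 4, so 4 is optimal.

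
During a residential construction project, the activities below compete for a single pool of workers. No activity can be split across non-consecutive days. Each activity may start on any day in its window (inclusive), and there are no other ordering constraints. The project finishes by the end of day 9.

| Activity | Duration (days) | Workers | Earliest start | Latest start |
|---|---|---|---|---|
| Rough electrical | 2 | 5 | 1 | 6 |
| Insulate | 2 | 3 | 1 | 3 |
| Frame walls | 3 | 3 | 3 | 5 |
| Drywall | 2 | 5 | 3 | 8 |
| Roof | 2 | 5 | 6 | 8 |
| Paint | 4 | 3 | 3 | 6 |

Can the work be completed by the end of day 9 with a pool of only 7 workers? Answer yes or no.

The minimum achievable peak is 8; 7 < 8, so no feasible schedule stays within the cap.

no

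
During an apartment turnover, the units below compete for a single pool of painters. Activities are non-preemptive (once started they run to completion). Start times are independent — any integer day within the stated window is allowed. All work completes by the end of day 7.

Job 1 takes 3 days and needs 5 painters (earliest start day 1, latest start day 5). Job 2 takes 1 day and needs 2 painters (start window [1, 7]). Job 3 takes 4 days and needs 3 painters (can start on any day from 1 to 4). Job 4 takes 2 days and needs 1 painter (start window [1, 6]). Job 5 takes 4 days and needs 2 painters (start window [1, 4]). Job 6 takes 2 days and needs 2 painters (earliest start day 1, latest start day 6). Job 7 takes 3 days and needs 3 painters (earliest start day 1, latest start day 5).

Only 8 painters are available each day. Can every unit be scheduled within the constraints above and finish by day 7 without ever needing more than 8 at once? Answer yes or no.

Schedule Job 1@1, Job 2@1, Job 3@2, Job 4@6, Job 5@4, Job 6@6, Job 7@4: d1:7  d2:8  d3:8  d4:8  d5:8  d6:8  d7:5 — peak 8 ≤ 8.

yes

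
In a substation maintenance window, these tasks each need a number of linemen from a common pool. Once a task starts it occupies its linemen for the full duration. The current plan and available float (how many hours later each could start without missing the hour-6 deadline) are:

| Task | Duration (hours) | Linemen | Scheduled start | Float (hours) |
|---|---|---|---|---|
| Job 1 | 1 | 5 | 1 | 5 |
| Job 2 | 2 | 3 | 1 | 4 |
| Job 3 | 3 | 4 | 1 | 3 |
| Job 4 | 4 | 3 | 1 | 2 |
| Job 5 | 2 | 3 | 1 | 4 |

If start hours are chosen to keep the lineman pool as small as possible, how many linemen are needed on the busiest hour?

Early-start (Job 1@1, Job 2@1, Job 3@1, Job 4@1, Job 5@1) gives peak 18: h1:18  h2:13  h3:7  h4:3  h5:0  h6:0.
Shift Job 3→2, Job 4→3, Job 5→5.
Schedule Job 1@1, Job 2@1, Job 3@2, Job 4@3, Job 5@5: h1:8  h2:7  h3:7  h4:7  h5:6  h6:6 — peak 8.

8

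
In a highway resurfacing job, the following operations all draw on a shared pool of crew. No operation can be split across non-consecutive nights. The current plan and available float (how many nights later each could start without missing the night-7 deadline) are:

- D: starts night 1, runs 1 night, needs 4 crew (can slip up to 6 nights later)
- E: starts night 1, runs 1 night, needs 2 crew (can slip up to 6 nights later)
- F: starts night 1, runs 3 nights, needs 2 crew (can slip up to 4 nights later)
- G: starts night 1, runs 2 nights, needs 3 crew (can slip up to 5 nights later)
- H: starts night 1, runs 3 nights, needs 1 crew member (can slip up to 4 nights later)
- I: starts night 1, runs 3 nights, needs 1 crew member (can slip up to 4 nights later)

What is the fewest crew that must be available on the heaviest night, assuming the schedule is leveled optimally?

Early-start (D@1, E@1, F@1, G@1, H@1, I@1) gives peak 13: n1:13  n2:7  n3:4  n4:0  n5:0  n6:0  n7:0.
Shift E→2, F→2, G→6, H→3, I→3.
Schedule D@1, E@2, F@2, G@6, H@3, I@3: n1:4  n2:4  n3:4  n4:4  n5:2  n6:3  n7:3 — peak 4.
Total crew member-nights = 24 over 7 nights ⇒ peak ≥ ⌈24/7⌉ = 4, so 4 is optimal.

4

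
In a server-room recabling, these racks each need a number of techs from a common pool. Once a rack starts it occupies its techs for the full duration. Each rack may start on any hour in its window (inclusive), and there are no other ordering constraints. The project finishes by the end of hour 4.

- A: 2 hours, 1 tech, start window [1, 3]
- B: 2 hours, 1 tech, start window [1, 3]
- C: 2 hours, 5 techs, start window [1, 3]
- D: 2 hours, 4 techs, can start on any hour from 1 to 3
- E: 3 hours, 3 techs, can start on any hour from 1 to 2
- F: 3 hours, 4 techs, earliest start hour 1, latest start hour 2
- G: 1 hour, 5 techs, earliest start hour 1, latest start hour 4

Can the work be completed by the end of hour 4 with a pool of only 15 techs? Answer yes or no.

Schedule A@1, B@1, C@3, D@1, E@1, F@1, G@4: h1:13  h2:13  h3:12  h4:10 — peak 13 ≤ 15.

yes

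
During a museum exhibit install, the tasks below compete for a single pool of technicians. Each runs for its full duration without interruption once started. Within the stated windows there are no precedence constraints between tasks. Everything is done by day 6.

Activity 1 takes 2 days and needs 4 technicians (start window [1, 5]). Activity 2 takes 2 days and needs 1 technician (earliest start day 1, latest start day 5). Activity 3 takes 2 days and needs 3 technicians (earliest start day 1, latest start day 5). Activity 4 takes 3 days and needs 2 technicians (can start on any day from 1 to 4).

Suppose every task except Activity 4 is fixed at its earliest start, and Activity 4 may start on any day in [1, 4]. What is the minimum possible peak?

Activity 4@1: d1:10  d2:10  d3:2  d4:0  d5:0  d6:0 → peak 10
Activity 4@2: d1:8  d2:10  d3:2  d4:2  d5:0  d6:0 → peak 10
Activity 4@3: d1:8  d2:8  d3:2  d4:2  d5:2  d6:0 → peak 8
Activity 4@4: d1:8  d2:8  d3:0  d4:2  d5:2  d6:2 → peak 8
Best is Activity 4@3, peak 8.

8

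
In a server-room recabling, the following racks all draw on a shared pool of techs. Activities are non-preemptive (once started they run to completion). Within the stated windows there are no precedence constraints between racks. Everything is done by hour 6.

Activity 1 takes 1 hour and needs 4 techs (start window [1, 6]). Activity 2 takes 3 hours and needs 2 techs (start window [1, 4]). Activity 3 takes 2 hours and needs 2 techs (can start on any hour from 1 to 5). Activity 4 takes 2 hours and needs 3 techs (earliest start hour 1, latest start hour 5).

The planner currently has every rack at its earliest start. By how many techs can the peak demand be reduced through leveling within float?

Early-start peak: h1:11  h2:7  h3:2  h4:0  h5:0  h6:0 ⇒ 11.
Leveled (Activity 1@1, Activity 2@2, Activity 3@2, Activity 4@5): h1:4  h2:4  h3:4  h4:2  h5:3  h6:3 ⇒ 4.
Reduction 11 − 4 = 7.

7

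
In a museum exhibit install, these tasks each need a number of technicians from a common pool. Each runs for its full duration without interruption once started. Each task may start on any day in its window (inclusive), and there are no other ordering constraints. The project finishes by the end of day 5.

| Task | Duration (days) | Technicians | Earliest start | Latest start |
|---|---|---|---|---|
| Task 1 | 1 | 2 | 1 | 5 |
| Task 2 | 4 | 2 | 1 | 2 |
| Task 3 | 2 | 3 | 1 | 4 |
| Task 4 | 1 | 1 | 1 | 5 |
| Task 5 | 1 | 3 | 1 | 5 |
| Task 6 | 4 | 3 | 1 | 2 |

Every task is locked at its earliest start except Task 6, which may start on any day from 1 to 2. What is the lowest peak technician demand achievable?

Task 6@1: d1:14  d2:8  d3:5  d4:5  d5:0 → peak 14
Task 6@2: d1:11  d2:8  d3:5  d4:5  d5:3 → peak 11
Best is Task 6@2, peak 11.

11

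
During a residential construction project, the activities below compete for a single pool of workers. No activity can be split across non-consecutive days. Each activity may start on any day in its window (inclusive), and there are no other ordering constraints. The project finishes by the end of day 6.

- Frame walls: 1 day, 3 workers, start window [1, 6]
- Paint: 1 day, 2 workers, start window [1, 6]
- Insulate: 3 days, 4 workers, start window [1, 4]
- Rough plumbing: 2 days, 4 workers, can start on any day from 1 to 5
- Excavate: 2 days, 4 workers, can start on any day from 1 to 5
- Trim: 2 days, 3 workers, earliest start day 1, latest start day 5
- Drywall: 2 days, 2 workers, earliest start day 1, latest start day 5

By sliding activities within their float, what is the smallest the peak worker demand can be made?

Early-start (Frame walls@1, Paint@1, Insulate@1, Rough plumbing@1, Excavate@1, Trim@1, Drywall@1) gives peak 22: d1:22  d2:17  d3:4  d4:0  d5:0  d6:0.
Shift Insulate→2, Rough plumbing→3, Excavate→5, Drywall→5.
Schedule Frame walls@1, Paint@1, Insulate@2, Rough plumbing@3, Excavate@5, Trim@1, Drywall@5: d1:8  d2:7  d3:8  d4:8  d5:6  d6:6 — peak 8.
Total worker-days = 43 over 6 days ⇒ peak ≥ ⌈43/6⌉ = 8, so 8 is optimal.

8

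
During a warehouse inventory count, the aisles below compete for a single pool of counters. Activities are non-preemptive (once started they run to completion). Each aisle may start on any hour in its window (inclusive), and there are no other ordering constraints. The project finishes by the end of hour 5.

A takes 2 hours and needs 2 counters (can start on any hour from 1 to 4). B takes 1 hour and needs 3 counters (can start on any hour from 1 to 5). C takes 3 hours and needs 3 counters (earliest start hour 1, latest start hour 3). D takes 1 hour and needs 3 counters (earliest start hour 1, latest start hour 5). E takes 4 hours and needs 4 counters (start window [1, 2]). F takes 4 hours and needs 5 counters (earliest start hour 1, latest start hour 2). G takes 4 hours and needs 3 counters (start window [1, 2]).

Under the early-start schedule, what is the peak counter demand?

23

Early-start schedule: A@1, B@1, C@1, D@1, E@1, F@1, G@1.
Load per hour: hour 1: 23, hour 2: 17, hour 3: 15, hour 4: 12, hour 5: 0.
Peak is 23.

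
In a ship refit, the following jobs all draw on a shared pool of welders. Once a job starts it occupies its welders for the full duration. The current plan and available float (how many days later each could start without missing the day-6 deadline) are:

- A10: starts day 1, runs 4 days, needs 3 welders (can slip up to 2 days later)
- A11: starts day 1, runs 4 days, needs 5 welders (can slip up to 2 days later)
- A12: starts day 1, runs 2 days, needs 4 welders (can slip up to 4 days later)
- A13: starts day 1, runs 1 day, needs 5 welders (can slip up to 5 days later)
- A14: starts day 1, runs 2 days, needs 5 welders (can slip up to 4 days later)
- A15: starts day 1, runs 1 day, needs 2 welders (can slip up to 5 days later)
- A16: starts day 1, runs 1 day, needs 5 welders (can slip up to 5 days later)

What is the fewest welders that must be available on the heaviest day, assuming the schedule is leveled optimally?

Early-start (A10@1, A11@1, A12@1, A13@1, A14@1, A15@1, A16@1) gives peak 29: d1:29  d2:17  d3:8  d4:8  d5:0  d6:0.
Shift A13→5, A14→5, A15→3, A16→6.
Schedule A10@1, A11@1, A12@1, A13@5, A14@5, A15@3, A16@6: d1:12  d2:12  d3:10  d4:8  d5:10  d6:10 — peak 12.

12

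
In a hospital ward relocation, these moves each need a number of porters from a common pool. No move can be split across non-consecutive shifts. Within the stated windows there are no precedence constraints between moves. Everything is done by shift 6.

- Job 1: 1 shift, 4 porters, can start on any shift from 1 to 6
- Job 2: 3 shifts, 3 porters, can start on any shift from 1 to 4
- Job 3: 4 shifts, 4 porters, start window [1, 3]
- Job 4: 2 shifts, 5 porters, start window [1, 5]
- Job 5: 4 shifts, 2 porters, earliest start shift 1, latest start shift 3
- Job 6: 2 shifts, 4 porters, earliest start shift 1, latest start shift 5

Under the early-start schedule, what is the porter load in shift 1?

22

At early start, shift 1 has: Job 1, Job 2, Job 3, Job 4, Job 5, Job 6.
Demand: 4 + 3 + 4 + 5 + 2 + 4 = 22.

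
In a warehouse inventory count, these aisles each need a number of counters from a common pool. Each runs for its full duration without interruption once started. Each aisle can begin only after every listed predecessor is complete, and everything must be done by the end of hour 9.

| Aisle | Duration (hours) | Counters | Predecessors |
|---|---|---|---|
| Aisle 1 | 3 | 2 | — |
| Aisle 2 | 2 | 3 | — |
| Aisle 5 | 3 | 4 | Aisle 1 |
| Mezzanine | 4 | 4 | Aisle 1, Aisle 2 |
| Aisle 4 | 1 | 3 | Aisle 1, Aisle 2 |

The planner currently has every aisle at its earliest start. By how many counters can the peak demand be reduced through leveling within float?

Early-start peak: h1:5  h2:5  h3:2  h4:11  h5:8  h6:8  h7:4  h8:0  h9:0 ⇒ 11.
Leveled (Aisle 1@1, Aisle 2@1, Aisle 5@4, Mezzanine@4, Aisle 4@7): h1:5  h2:5  h3:2  h4:8  h5:8  h6:8  h7:7  h8:0  h9:0 ⇒ 8.
Reduction 11 − 8 = 3.

3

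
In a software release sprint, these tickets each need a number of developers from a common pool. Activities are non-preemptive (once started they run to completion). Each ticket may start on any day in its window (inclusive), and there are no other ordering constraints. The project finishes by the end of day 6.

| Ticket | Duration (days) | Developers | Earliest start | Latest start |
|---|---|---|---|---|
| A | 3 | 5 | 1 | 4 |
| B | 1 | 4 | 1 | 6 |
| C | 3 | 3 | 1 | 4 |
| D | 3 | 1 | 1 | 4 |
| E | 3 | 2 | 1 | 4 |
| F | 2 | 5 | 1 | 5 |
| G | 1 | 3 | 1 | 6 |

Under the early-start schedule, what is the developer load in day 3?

11

At early start, day 3 has: A, C, D, E.
Demand: 5 + 3 + 1 + 2 = 11.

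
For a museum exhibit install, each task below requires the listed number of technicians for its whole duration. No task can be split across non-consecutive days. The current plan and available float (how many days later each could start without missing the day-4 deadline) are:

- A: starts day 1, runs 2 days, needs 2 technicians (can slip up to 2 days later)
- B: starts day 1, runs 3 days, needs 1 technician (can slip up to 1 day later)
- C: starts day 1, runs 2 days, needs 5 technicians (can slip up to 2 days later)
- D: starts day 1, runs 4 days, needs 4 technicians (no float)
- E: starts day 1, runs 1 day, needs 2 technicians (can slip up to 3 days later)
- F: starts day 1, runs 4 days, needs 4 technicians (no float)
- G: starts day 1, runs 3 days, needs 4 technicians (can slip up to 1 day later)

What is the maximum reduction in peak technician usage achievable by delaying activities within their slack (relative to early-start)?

Early-start peak: d1:22  d2:20  d3:13  d4:8 ⇒ 22.
Leveled (A@1, B@1, C@3, D@1, E@1, F@1, G@1): d1:17  d2:15  d3:18  d4:13 ⇒ 18.
Reduction 22 − 18 = 4.

4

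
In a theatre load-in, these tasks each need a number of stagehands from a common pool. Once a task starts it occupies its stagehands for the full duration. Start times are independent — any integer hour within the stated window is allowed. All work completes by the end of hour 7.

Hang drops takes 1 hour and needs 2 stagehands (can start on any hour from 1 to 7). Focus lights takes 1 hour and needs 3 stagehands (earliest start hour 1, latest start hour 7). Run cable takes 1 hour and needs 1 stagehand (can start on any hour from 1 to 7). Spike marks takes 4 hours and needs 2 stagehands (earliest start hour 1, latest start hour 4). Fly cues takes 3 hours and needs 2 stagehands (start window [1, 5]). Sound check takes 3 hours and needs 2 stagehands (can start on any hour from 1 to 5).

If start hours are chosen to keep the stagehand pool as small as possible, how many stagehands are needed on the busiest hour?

Early-start (Hang drops@1, Focus lights@1, Run cable@1, Spike marks@1, Fly cues@1, Sound check@1) gives peak 12: h1:12  h2:6  h3:6  h4:2  h5:0  h6:0  h7:0.
Shift Focus lights→7, Run cable→2, Spike marks→3, Sound check→4.
Schedule Hang drops@1, Focus lights@7, Run cable@2, Spike marks@3, Fly cues@1, Sound check@4: h1:4  h2:3  h3:4  h4:4  h5:4  h6:4  h7:3 — peak 4.
Total stagehand-hours = 26 over 7 hours ⇒ peak ≥ ⌈26/7⌉ = 4, so 4 is optimal.

4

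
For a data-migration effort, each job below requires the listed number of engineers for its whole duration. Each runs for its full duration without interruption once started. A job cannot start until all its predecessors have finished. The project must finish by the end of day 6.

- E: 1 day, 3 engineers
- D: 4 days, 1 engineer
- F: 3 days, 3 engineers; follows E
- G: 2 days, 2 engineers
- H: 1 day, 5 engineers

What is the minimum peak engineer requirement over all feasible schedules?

Early-start (E@1, D@1, F@2, G@1, H@1) gives peak 11: d1:11  d2:6  d3:4  d4:4  d5:0  d6:0.
Shift D→2, F→3, H→6.
Schedule E@1, D@2, F@3, G@1, H@6: d1:5  d2:3  d3:4  d4:4  d5:4  d6:5 — peak 5.
Total engineer-days = 25 over 6 days ⇒ peak ≥ ⌈25/6⌉ = 5, so 5 is optimal.

5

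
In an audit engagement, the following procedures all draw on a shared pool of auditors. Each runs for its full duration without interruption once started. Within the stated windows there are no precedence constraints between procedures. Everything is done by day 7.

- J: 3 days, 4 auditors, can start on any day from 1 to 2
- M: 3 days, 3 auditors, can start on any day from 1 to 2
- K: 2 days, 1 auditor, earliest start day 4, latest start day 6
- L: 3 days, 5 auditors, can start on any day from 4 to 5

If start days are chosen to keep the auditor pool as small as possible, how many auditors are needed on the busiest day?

Schedule J@1, M@1, K@4, L@4: d1:7  d2:7  d3:7  d4:6  d5:6  d6:5  d7:0 — peak 7.
No arrangement of the 24 feasible schedules does better.

7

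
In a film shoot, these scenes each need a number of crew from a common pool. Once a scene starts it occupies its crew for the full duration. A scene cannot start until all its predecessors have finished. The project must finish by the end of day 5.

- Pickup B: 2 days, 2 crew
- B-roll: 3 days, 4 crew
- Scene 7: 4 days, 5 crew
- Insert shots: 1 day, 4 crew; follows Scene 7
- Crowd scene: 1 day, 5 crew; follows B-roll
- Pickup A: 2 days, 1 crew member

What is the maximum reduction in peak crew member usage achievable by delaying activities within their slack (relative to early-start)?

1

Early-start peak: d1:12  d2:12  d3:9  d4:10  d5:4 ⇒ 12.
Leveled (Pickup B@1, B-roll@1, Scene 7@1, Insert shots@5, Crowd scene@4, Pickup A@3): d1:11  d2:11  d3:10  d4:11  d5:4 ⇒ 11.
Reduction 12 − 11 = 1.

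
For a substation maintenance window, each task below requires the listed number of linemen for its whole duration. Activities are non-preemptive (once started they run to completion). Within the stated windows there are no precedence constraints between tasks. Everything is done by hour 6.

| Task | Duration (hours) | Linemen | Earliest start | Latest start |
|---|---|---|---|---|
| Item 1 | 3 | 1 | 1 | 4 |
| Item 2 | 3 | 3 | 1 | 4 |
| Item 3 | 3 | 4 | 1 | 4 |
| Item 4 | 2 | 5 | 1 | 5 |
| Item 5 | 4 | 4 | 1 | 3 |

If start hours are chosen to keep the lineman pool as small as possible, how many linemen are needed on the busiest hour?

9

Early-start (Item 1@1, Item 2@1, Item 3@1, Item 4@1, Item 5@1) gives peak 17: h1:17  h2:17  h3:12  h4:4  h5:0  h6:0.
Shift Item 3→4, Item 5→3.
Schedule Item 1@1, Item 2@1, Item 3@4, Item 4@1, Item 5@3: h1:9  h2:9  h3:8  h4:8  h5:8  h6:8 — peak 9.
Total lineman-hours = 50 over 6 hours ⇒ peak ≥ ⌈50/6⌉ = 9, so 9 is optimal.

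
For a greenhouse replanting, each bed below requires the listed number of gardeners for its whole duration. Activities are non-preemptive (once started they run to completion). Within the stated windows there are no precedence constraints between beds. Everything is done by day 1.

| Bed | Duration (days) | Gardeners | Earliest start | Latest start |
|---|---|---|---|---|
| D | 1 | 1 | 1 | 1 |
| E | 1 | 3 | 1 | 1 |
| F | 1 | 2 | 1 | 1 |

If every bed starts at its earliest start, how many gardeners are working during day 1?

6

At early start, day 1 has: D, E, F.
Demand: 1 + 3 + 2 = 6.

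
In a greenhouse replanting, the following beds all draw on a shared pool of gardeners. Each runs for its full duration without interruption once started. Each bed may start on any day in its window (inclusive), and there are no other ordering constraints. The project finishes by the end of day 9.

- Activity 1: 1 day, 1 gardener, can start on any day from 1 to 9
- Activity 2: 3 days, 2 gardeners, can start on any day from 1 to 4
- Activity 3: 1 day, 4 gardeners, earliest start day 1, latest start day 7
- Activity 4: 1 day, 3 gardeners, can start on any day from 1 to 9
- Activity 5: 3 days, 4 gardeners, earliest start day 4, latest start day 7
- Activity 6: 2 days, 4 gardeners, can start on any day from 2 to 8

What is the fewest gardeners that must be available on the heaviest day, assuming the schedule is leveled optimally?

5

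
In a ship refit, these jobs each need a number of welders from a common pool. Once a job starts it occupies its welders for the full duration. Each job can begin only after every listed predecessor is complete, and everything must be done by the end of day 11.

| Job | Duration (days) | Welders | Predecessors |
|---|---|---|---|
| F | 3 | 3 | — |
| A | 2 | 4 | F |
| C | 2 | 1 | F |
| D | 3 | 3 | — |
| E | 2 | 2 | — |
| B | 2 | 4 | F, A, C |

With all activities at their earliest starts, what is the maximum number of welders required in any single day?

Early-start schedule: F@1, A@4, C@4, D@1, E@1, B@6.
Load per day: day 1: 8, day 2: 8, day 3: 6, day 4: 5, day 5: 5, day 6: 4, day 7: 4, day 8: 0, day 9: 0, day 10: 0, day 11: 0.
Peak is 8.

8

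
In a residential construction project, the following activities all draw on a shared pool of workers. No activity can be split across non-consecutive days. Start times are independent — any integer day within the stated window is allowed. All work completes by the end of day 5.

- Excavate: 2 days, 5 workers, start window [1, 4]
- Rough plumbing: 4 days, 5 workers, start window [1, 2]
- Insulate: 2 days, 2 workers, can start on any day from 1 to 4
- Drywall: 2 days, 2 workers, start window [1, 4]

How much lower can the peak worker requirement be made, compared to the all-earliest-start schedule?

4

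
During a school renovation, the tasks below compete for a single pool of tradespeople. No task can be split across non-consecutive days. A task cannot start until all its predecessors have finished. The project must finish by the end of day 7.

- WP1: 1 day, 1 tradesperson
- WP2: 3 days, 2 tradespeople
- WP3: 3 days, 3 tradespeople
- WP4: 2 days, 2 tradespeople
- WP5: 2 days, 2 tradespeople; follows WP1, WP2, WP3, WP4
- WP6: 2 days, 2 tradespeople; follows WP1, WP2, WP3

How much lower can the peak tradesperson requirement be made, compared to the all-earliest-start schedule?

3

Early-start peak: d1:8  d2:7  d3:5  d4:4  d5:4  d6:0  d7:0 ⇒ 8.
Leveled (WP1@1, WP2@1, WP3@2, WP4@4, WP5@6, WP6@5): d1:3  d2:5  d3:5  d4:5  d5:4  d6:4  d7:2 ⇒ 5.
Reduction 8 − 5 = 3.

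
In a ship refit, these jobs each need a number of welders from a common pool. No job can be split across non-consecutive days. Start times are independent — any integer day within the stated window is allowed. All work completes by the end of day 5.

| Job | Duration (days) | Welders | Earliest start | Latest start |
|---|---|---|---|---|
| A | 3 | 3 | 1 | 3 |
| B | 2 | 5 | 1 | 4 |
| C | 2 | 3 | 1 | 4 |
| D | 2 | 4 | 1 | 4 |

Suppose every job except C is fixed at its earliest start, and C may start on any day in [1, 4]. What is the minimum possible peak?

12

C@1: d1:15  d2:15  d3:3  d4:0  d5:0 → peak 15
C@2: d1:12  d2:15  d3:6  d4:0  d5:0 → peak 15
C@3: d1:12  d2:12  d3:6  d4:3  d5:0 → peak 12
C@4: d1:12  d2:12  d3:3  d4:3  d5:3 → peak 12
Best is C@3, peak 12.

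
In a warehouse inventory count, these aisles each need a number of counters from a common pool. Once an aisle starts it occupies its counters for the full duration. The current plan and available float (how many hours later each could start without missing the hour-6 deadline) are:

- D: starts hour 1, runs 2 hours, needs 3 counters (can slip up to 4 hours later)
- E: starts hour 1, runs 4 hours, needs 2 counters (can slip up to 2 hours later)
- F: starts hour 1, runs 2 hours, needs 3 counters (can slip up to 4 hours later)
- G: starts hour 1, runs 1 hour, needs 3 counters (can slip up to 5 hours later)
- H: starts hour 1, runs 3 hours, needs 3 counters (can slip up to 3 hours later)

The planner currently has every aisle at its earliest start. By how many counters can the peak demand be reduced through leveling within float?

Early-start peak: h1:14  h2:11  h3:5  h4:2  h5:0  h6:0 ⇒ 14.
Leveled (D@1, E@1, F@5, G@3, H@4): h1:5  h2:5  h3:5  h4:5  h5:6  h6:6 ⇒ 6.
Reduction 14 − 6 = 8.

8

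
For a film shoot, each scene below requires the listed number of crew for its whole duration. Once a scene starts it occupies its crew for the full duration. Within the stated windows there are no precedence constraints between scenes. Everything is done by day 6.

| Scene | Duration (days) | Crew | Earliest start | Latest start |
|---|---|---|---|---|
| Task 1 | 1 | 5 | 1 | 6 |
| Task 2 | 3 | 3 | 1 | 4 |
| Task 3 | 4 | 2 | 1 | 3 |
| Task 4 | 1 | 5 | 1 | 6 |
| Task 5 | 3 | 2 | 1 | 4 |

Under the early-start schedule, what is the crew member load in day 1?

At early start, day 1 has: Task 1, Task 2, Task 3, Task 4, Task 5.
Demand: 5 + 3 + 2 + 5 + 2 = 17.

17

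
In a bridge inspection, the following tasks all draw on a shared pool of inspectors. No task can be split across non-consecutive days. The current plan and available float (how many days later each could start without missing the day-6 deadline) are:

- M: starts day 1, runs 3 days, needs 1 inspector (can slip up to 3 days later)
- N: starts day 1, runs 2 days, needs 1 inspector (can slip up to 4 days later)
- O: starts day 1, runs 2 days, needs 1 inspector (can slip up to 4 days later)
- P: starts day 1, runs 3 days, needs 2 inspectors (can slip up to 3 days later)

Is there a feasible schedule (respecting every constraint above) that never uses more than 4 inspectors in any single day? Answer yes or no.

Schedule M@1, N@1, O@1, P@3: d1:3  d2:3  d3:3  d4:2  d5:2  d6:0 — peak 3 ≤ 4.

yes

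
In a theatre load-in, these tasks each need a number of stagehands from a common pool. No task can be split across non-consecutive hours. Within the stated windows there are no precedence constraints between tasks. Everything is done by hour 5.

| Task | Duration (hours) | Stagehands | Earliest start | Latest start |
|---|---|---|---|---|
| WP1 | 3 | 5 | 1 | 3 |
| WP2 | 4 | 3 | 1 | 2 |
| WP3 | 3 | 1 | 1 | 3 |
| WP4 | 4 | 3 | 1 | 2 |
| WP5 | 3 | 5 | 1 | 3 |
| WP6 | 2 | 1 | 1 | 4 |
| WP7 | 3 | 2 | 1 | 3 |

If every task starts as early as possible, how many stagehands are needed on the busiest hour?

20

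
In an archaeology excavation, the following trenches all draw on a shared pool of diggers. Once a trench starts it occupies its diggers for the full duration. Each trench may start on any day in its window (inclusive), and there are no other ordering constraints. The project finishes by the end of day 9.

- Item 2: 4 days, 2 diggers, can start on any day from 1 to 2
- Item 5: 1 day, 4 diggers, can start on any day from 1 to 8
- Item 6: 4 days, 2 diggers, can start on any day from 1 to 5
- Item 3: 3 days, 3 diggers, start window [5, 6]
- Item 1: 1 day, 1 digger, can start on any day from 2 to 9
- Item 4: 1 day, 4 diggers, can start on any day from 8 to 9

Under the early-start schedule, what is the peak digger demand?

8

Early-start schedule: Item 2@1, Item 5@1, Item 6@1, Item 3@5, Item 1@2, Item 4@8.
Load per day: day 1: 8, day 2: 5, day 3: 4, day 4: 4, day 5: 3, day 6: 3, day 7: 3, day 8: 4, day 9: 0.
Peak is 8.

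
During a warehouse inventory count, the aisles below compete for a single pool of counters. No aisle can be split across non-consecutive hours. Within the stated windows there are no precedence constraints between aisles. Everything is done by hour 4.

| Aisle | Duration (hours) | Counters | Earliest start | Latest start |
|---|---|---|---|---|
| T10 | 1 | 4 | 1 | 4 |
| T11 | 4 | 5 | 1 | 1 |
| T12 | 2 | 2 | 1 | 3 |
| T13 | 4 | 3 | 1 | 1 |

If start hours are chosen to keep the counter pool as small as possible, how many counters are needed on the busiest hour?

12

Early-start (T10@1, T11@1, T12@1, T13@1) gives peak 14: h1:14  h2:10  h3:8  h4:8.
Shift T12→2.
Schedule T10@1, T11@1, T12@2, T13@1: h1:12  h2:10  h3:10  h4:8 — peak 12.
No arrangement of the 12 feasible schedules does better.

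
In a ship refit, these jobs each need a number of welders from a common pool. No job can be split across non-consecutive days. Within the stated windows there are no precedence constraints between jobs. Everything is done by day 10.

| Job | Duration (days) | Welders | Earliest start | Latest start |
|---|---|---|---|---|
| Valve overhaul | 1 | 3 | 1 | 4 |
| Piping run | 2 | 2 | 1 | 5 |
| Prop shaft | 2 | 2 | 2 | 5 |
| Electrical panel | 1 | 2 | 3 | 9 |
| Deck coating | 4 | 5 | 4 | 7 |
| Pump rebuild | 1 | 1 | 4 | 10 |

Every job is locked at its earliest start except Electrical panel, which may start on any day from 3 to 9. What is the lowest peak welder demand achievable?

Electrical panel@3: d1:5  d2:4  d3:4  d4:6  d5:5  d6:5  d7:5  d8:0  d9:0  d10:0 → peak 6
Electrical panel@4: d1:5  d2:4  d3:2  d4:8  d5:5  d6:5  d7:5  d8:0  d9:0  d10:0 → peak 8
Electrical panel@5: d1:5  d2:4  d3:2  d4:6  d5:7  d6:5  d7:5  d8:0  d9:0  d10:0 → peak 7
Electrical panel@6: d1:5  d2:4  d3:2  d4:6  d5:5  d6:7  d7:5  d8:0  d9:0  d10:0 → peak 7
Electrical panel@7: d1:5  d2:4  d3:2  d4:6  d5:5  d6:5  d7:7  d8:0  d9:0  d10:0 → peak 7
Electrical panel@8: d1:5  d2:4  d3:2  d4:6  d5:5  d6:5  d7:5  d8:2  d9:0  d10:0 → peak 6
Electrical panel@9: d1:5  d2:4  d3:2  d4:6  d5:5  d6:5  d7:5  d8:0  d9:2  d10:0 → peak 6
Best is Electrical panel@3, peak 6.

6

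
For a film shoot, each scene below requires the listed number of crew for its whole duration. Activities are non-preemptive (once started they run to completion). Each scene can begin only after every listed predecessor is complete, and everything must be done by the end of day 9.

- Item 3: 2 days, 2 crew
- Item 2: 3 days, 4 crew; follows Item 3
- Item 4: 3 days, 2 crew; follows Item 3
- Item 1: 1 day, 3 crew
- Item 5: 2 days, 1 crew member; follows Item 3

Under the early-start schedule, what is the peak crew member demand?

7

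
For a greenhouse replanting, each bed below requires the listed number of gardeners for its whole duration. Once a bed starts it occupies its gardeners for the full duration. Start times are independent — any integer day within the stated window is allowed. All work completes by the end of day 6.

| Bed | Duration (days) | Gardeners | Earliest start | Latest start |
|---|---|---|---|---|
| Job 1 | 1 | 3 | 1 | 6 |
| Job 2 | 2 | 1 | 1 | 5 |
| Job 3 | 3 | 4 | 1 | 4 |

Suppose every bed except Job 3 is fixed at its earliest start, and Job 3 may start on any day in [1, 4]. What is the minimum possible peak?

4

Job 3@1: d1:8  d2:5  d3:4  d4:0  d5:0  d6:0 → peak 8
Job 3@2: d1:4  d2:5  d3:4  d4:4  d5:0  d6:0 → peak 5
Job 3@3: d1:4  d2:1  d3:4  d4:4  d5:4  d6:0 → peak 4
Job 3@4: d1:4  d2:1  d3:0  d4:4  d5:4  d6:4 → peak 4
Best is Job 3@3, peak 4.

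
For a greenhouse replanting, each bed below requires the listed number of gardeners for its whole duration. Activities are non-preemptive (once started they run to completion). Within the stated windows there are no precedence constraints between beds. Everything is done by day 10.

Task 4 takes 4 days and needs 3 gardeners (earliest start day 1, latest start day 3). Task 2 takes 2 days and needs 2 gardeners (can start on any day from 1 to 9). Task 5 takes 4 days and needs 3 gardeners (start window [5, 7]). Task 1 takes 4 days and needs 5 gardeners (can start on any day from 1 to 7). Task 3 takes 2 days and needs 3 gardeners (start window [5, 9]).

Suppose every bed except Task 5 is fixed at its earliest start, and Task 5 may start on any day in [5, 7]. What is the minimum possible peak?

10

Task 5@5: d1:10  d2:10  d3:8  d4:8  d5:6  d6:6  d7:3  d8:3  d9:0  d10:0 → peak 10
Task 5@6: d1:10  d2:10  d3:8  d4:8  d5:3  d6:6  d7:3  d8:3  d9:3  d10:0 → peak 10
Task 5@7: d1:10  d2:10  d3:8  d4:8  d5:3  d6:3  d7:3  d8:3  d9:3  d10:3 → peak 10
Best is Task 5@5, peak 10.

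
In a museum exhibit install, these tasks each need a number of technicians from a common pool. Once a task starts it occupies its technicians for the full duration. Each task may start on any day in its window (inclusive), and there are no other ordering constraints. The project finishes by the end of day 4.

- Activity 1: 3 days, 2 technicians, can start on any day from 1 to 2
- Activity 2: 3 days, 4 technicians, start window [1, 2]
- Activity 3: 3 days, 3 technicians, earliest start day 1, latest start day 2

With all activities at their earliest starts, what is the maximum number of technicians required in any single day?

9

Early-start schedule: Activity 1@1, Activity 2@1, Activity 3@1.
Load per day: day 1: 9, day 2: 9, day 3: 9, day 4: 0.
Peak is 9.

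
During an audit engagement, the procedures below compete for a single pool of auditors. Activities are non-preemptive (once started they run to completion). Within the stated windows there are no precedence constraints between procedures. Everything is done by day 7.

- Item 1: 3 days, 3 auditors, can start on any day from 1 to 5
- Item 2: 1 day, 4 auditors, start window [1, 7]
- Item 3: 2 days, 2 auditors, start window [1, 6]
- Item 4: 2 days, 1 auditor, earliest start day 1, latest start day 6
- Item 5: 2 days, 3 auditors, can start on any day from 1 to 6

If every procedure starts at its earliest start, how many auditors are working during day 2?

9

At early start, day 2 has: Item 1, Item 3, Item 4, Item 5.
Demand: 3 + 2 + 1 + 3 = 9.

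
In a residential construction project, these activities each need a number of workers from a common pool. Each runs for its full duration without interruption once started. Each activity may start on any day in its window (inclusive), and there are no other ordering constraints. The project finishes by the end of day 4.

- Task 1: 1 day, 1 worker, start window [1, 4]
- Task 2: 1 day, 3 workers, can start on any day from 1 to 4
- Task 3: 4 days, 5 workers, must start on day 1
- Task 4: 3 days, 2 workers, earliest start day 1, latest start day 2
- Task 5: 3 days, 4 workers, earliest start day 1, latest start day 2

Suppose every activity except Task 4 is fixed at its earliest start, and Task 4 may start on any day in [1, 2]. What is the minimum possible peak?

13

Task 4@1: d1:15  d2:11  d3:11  d4:5 → peak 15
Task 4@2: d1:13  d2:11  d3:11  d4:7 → peak 13
Best is Task 4@2, peak 13.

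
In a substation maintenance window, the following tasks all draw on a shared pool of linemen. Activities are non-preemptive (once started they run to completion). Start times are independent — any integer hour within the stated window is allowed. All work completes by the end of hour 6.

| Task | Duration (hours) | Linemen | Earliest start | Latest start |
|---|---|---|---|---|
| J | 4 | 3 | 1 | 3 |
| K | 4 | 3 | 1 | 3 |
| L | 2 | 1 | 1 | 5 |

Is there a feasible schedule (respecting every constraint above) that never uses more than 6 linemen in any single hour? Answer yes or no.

Schedule J@1, K@1, L@5: h1:6  h2:6  h3:6  h4:6  h5:1  h6:1 — peak 6 ≤ 6.

yes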